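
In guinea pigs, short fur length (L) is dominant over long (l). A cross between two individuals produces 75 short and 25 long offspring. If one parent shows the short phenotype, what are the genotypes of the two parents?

Observed offspring: 75 short, 25 long
The observed ratio simplifies to 3:1. Long (ll) offspring appear, so each parent must contribute one l allele. The parent stated to show short carries L, so it is Ll. The other parent is then either Ll or ll: Ll × ll would give a 1:1 split, whereas Ll × Ll gives 3:1 — matching the data. So both parents are heterozygous (Ll × Ll).
Parent genotypes: Ll × Ll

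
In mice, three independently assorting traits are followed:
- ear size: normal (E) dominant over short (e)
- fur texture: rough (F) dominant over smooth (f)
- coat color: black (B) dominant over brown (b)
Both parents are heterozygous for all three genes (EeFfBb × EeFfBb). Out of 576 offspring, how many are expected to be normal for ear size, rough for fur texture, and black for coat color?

Trihybrid cross: EeFfBb × EeFfBb
Each trait segregates independently with a 3:1 phenotypic ratio, so each gene contributes 3/4 (dominant) or 1/4 (recessive).
Target: normal (ear size), rough (fur texture), black (coat color)
Probability = product of independent per-trait probabilities
= 3/4 × 3/4 × 3/4 = 27/64
Expected count = 27/64 × 576 = 243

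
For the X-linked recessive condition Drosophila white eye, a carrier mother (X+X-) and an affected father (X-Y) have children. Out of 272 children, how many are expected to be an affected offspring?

Cross: X+X- × X-Y
Offspring: 1 X+X-, 1 X+Y, 1 X-X-, 1 X-Y
Probability of an affected offspring: 2/4 = 1/2
Expected count = 1/2 × 272 = 136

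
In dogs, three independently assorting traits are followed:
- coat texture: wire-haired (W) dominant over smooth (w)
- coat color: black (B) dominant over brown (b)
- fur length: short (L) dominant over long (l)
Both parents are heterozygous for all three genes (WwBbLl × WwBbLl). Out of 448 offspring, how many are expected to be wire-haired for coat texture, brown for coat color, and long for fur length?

Trihybrid cross: WwBbLl × WwBbLl
Each trait segregates independently with a 3:1 phenotypic ratio, so each gene contributes 3/4 (dominant) or 1/4 (recessive).
Target: wire-haired (coat texture), brown (coat color), long (fur length)
Probability = product of independent per-trait probabilities
= 3/4 × 1/4 × 1/4 = 3/64
Expected count = 3/64 × 448 = 21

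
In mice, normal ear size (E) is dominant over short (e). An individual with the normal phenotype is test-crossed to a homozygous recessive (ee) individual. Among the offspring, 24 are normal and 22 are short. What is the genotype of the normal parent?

Test cross: ? × ee
Offspring: 24 normal, 22 short — approximately 1:1.
A 1:1 ratio in a test cross indicates the unknown parent is heterozygous (Ee).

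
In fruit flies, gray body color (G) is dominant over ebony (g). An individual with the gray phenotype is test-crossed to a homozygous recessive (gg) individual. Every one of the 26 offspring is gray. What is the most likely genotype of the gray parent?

Test cross: ? × gg
All offspring are gray.
If the unknown parent were heterozygous (Gg), about half of 26 offspring would be ebony; none are. The unknown parent is most likely homozygous dominant (GG).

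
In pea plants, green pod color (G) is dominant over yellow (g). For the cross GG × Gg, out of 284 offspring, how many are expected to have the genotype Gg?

Punnett square for GG × Gg:
Offspring genotypes: 2 GG, 2 Gg
Total offspring: 4
Count with target: 2
Probability: 2/4 = 1/2
Expected count = 1/2 × 284 = 142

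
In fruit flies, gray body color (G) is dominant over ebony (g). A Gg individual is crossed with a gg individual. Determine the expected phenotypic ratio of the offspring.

Punnett square for Gg × gg:
Offspring genotypes: 2 Gg, 2 gg
gray: 2, ebony: 2
Ratio: 1:1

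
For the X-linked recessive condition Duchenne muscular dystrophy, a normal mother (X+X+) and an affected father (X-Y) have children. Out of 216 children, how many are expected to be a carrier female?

Cross: X+X+ × X-Y
Offspring: 2 X+X-, 2 X+Y
Probability of a carrier female: 2/4 = 1/2
Expected count = 1/2 × 216 = 108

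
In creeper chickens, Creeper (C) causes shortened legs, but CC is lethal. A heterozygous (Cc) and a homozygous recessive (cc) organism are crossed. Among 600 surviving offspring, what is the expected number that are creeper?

Cross: Cc × cc
Punnett square offspring (before lethality): 2 Cc, 2 cc
No CC offspring are produced in this cross.
creeper: 2 out of 4 → fraction 1/2
Expected count = 1/2 × 600 = 300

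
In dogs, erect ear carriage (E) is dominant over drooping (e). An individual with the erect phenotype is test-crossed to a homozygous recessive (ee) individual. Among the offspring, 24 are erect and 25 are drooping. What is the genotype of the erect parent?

Test cross: ? × ee
Offspring: 24 erect, 25 drooping — approximately 1:1.
A 1:1 ratio in a test cross indicates the unknown parent is heterozygous (Ee).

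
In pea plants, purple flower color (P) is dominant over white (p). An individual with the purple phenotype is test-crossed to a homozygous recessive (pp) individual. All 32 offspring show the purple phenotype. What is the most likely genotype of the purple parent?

Test cross: ? × pp
All offspring are purple.
If the unknown parent were heterozygous (Pp), about half of 32 offspring would be white; none are. The unknown parent is most likely homozygous dominant (PP).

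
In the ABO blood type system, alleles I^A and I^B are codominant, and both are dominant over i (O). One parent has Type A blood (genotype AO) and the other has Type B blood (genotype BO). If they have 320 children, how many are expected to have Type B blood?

Cross: AO × BO
Possible offspring genotypes: 1 AB, 1 AO, 1 BO, 1 OO
Blood type counts: 1 Type AB, 1 Type A, 1 Type B, 1 Type O
Probability of Type B: 1/4
Expected count = 1/4 × 320 = 80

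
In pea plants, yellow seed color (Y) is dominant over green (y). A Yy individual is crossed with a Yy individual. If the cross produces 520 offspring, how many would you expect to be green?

Punnett square for Yy × Yy:
Offspring genotypes: 1 YY, 2 Yy, 1 yy
yellow: 3, green: 1
green: 1 out of 4 → fraction 1/4
Expected count = 1/4 × 520 = 130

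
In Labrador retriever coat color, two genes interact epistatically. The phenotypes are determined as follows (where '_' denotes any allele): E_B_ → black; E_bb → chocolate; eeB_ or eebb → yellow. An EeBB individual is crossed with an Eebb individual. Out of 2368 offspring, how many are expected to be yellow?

Cross: EeBB × Eebb — consider each gene separately:
E gene: Ee × Ee → 1 EE, 2 Ee, 1 ee → 3 E_ : 1 ee (out of 4)
B gene: BB × bb → 4 Bb → 4 B_ (out of 4)
Genotype classes (out of 4 × 4 = 16): E_B_ = 3×4 = 12; eeB_ = 1×4 = 4
Apply the phenotype rules: E_B_ (12) → black; eeB_ (4) → yellow
Phenotype counts (out of 16): 12 black, 4 yellow
yellow: 4 out of 16 → fraction 1/4
Expected count = 1/4 × 2368 = 592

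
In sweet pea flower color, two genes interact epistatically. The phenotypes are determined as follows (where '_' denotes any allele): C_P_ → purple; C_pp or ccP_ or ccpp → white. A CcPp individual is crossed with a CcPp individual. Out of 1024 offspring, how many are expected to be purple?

Cross: CcPp × CcPp — consider each gene separately:
C gene: Cc × Cc → 1 CC, 2 Cc, 1 cc → 3 C_ : 1 cc (out of 4)
P gene: Pp × Pp → 1 PP, 2 Pp, 1 pp → 3 P_ : 1 pp (out of 4)
Genotype classes (out of 4 × 4 = 16): C_P_ = 3×3 = 9; C_pp = 3×1 = 3; ccP_ = 1×3 = 3; ccpp = 1×1 = 1
Apply the phenotype rules: C_P_ (9) → purple; C_pp (3) + ccP_ (3) + ccpp (1) → white
Phenotype counts (out of 16): 9 purple, 7 white
purple: 9 out of 16 → fraction 9/16
Expected count = 9/16 × 1024 = 576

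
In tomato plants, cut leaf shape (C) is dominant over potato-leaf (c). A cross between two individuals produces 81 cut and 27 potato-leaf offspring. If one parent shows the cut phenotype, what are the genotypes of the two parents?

Observed offspring: 81 cut, 27 potato-leaf
The observed ratio simplifies to 3:1. Potato-leaf (cc) offspring appear, so each parent must contribute one c allele. The parent stated to show cut carries C, so it is Cc. The other parent is then either Cc or cc: Cc × cc would give a 1:1 split, whereas Cc × Cc gives 3:1 — matching the data. So both parents are heterozygous (Cc × Cc).
Parent genotypes: Cc × Cc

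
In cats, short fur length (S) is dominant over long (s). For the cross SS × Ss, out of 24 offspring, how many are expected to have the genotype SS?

Punnett square for SS × Ss:
Offspring genotypes: 2 SS, 2 Ss
Total offspring: 4
Count with target: 2
Probability: 2/4 = 1/2
Expected count = 1/2 × 24 = 12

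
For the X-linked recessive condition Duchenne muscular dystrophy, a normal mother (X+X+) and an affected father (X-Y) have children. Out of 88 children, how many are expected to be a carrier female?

Cross: X+X+ × X-Y
Offspring: 2 X+X-, 2 X+Y
Probability of a carrier female: 2/4 = 1/2
Expected count = 1/2 × 88 = 44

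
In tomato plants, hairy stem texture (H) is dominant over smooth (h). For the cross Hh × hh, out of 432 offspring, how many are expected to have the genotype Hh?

Punnett square for Hh × hh:
Offspring genotypes: 2 Hh, 2 hh
Total offspring: 4
Count with target: 2
Probability: 2/4 = 1/2
Expected count = 1/2 × 432 = 216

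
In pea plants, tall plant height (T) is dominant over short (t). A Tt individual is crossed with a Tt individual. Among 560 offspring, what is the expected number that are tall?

Punnett square for Tt × Tt:
Offspring genotypes: 1 TT, 2 Tt, 1 tt
tall: 3, short: 1
tall: 3 out of 4 → fraction 3/4
Expected count = 3/4 × 560 = 420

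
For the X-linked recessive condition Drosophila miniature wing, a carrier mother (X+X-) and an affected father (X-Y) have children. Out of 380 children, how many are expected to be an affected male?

Cross: X+X- × X-Y
Offspring: 1 X+X-, 1 X+Y, 1 X-X-, 1 X-Y
Probability of an affected male: 1/4
Expected count = 1/4 × 380 = 95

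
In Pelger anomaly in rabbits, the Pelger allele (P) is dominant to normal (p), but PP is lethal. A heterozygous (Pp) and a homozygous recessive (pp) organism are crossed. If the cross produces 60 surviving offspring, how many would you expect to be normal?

Cross: Pp × pp
Punnett square offspring (before lethality): 2 Pp, 2 pp
No PP offspring are produced in this cross.
normal: 2 out of 4 → fraction 1/2
Expected count = 1/2 × 60 = 30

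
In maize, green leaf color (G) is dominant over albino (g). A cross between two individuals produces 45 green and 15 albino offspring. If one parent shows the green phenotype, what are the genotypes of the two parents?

Observed offspring: 45 green, 15 albino
The observed ratio simplifies to 3:1. Albino (gg) offspring appear, so each parent must contribute one g allele. The parent stated to show green carries G, so it is Gg. The other parent is then either Gg or gg: Gg × gg would give a 1:1 split, whereas Gg × Gg gives 3:1 — matching the data. So both parents are heterozygous (Gg × Gg).
Parent genotypes: Gg × Gg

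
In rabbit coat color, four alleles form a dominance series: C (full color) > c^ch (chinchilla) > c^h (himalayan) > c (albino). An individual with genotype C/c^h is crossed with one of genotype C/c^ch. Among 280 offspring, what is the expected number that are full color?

Cross: C/c^h × C/c^ch
Allele dominance: C > c^ch > c^h > c
Offspring genotypes: 1 C/C, 1 C/c^ch, 1 C/c^h, 1 c^ch/c^h
Phenotype counts: 3 full color, 1 chinchilla
full color: 3 out of 4 → fraction 3/4
Expected count = 3/4 × 280 = 210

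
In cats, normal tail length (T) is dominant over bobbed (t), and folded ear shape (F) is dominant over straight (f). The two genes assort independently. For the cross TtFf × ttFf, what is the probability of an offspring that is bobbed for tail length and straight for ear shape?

Dihybrid cross TtFf × ttFf — consider each gene separately:
tail length: Tt × tt → 2 Tt, 2 tt → 2 T_ : 2 tt (out of 4)
ear shape: Ff × Ff → 1 FF, 2 Ff, 1 ff → 3 F_ : 1 ff (out of 4)
Looking for: bobbed (tt) and straight (ff)
P(bobbed) = 2/4, P(straight) = 1/4
P(both) = 2/4 × 1/4 = 2/16 = 1/8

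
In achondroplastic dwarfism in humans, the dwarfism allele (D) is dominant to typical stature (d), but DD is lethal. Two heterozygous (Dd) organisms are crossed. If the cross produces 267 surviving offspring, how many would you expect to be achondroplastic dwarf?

Cross: Dd × Dd
Punnett square offspring (before lethality): 1 DD, 2 Dd, 1 dd
The DD genotype is lethal (embryos die); surviving offspring: 2 Dd, 1 dd
achondroplastic dwarf: 2 out of 3 → fraction 2/3
Expected count = 2/3 × 267 = 178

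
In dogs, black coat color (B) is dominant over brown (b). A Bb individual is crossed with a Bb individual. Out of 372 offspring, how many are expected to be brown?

Punnett square for Bb × Bb:
Offspring genotypes: 1 BB, 2 Bb, 1 bb
black: 3, brown: 1
brown: 1 out of 4 → fraction 1/4
Expected count = 1/4 × 372 = 93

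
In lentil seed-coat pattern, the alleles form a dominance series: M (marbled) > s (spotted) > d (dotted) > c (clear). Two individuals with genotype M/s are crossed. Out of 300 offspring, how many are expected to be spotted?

Cross: M/s × M/s
Allele dominance: M > s > d > c
Offspring genotypes: 1 M/M, 2 M/s, 1 s/s
Phenotype counts: 3 marbled, 1 spotted
spotted: 1 out of 4 → fraction 1/4
Expected count = 1/4 × 300 = 75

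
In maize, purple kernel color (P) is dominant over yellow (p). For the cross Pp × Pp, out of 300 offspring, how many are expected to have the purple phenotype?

Punnett square for Pp × Pp:
Offspring genotypes: 1 PP, 2 Pp, 1 pp
Total offspring: 4
Count with target: 3
Probability: 3/4
Expected count = 3/4 × 300 = 225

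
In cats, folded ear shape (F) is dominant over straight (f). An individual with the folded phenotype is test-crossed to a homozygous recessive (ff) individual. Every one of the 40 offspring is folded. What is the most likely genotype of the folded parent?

Test cross: ? × ff
All offspring are folded.
If the unknown parent were heterozygous (Ff), about half of 40 offspring would be straight; none are. The unknown parent is most likely homozygous dominant (FF).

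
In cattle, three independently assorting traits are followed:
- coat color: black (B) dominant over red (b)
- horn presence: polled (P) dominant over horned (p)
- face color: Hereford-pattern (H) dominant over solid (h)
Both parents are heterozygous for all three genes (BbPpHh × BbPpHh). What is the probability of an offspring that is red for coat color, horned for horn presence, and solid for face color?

Trihybrid cross: BbPpHh × BbPpHh
Each trait segregates independently with a 3:1 phenotypic ratio, so each gene contributes 3/4 (dominant) or 1/4 (recessive).
Target: red (coat color), horned (horn presence), solid (face color)
Probability = product of independent per-trait probabilities
= 1/4 × 1/4 × 1/4 = 1/64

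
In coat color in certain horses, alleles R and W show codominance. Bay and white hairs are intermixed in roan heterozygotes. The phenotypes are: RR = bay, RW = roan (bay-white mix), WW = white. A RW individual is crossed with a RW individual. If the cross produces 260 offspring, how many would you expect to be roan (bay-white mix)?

Punnett square for RW × RW:
Offspring genotypes: 1 RR, 2 RW, 1 WW
Phenotype counts: 1 bay, 2 roan (bay-white mix), 1 white
roan (bay-white mix): 2 out of 4 → fraction 1/2
Expected count = 1/2 × 260 = 130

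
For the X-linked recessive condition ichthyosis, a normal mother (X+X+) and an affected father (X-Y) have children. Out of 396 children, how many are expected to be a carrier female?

Cross: X+X+ × X-Y
Offspring: 2 X+X-, 2 X+Y
Probability of a carrier female: 2/4 = 1/2
Expected count = 1/2 × 396 = 198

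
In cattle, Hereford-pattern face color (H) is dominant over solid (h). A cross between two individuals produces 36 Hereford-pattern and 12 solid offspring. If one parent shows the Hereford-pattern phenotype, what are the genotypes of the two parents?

Observed offspring: 36 Hereford-pattern, 12 solid
The observed ratio simplifies to 3:1. Solid (hh) offspring appear, so each parent must contribute one h allele. The parent stated to show Hereford-pattern carries H, so it is Hh. The other parent is then either Hh or hh: Hh × hh would give a 1:1 split, whereas Hh × Hh gives 3:1 — matching the data. So both parents are heterozygous (Hh × Hh).
Parent genotypes: Hh × Hh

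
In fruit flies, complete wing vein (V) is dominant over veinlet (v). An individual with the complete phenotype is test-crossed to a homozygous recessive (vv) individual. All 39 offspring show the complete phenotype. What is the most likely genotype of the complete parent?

Test cross: ? × vv
All offspring are complete.
If the unknown parent were heterozygous (Vv), about half of 39 offspring would be veinlet; none are. The unknown parent is most likely homozygous dominant (VV).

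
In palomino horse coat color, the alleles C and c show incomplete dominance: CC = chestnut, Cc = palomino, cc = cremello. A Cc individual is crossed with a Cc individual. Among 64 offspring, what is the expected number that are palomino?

Punnett square for Cc × Cc:
Offspring genotypes: 1 CC, 2 Cc, 1 cc
Phenotype counts: 1 chestnut, 2 palomino, 1 cremello
palomino: 2 out of 4 → fraction 1/2
Expected count = 1/2 × 64 = 32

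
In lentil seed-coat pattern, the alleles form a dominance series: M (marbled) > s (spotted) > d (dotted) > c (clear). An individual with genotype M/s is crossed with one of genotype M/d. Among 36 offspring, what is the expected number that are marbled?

Cross: M/s × M/d
Allele dominance: M > s > d > c
Offspring genotypes: 1 M/M, 1 M/d, 1 M/s, 1 s/d
Phenotype counts: 3 marbled, 1 spotted
marbled: 3 out of 4 → fraction 3/4
Expected count = 3/4 × 36 = 27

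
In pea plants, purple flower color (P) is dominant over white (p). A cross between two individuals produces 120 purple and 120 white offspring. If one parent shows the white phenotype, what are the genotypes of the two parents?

Observed offspring: 120 purple, 120 white
The observed ratio simplifies to 1:1. One parent shows white, so its genotype must be pp. A 1:1 offspring split requires the other parent to be heterozygous (Pp).
Parent genotypes: pp × Pp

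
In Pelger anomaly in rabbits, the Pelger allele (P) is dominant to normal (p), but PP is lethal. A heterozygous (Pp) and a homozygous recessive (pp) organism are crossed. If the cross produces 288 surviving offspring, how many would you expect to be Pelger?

Cross: Pp × pp
Punnett square offspring (before lethality): 2 Pp, 2 pp
No PP offspring are produced in this cross.
Pelger: 2 out of 4 → fraction 1/2
Expected count = 1/2 × 288 = 144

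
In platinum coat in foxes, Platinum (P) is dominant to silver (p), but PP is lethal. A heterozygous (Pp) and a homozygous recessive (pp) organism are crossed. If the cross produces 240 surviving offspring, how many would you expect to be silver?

Cross: Pp × pp
Punnett square offspring (before lethality): 2 Pp, 2 pp
No PP offspring are produced in this cross.
silver: 2 out of 4 → fraction 1/2
Expected count = 1/2 × 240 = 120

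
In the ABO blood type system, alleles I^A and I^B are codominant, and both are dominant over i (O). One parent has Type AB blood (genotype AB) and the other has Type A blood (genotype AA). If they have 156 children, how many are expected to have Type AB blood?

Cross: AB × AA
Possible offspring genotypes: 2 AA, 2 AB
Blood type counts: 2 Type A, 2 Type AB
Probability of Type AB: 2/4 = 1/2
Expected count = 1/2 × 156 = 78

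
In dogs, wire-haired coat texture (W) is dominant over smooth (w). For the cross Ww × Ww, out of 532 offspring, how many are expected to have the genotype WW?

Punnett square for Ww × Ww:
Offspring genotypes: 1 WW, 2 Ww, 1 ww
Total offspring: 4
Count with target: 1
Probability: 1/4
Expected count = 1/4 × 532 = 133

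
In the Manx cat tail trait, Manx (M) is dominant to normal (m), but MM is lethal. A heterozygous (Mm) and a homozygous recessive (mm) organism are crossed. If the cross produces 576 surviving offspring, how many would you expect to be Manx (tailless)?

Cross: Mm × mm
Punnett square offspring (before lethality): 2 Mm, 2 mm
No MM offspring are produced in this cross.
Manx (tailless): 2 out of 4 → fraction 1/2
Expected count = 1/2 × 576 = 288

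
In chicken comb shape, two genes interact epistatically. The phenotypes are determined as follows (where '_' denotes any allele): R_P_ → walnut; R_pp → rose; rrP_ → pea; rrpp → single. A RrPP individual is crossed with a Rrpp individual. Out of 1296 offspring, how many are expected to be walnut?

Cross: RrPP × Rrpp — consider each gene separately:
R gene: Rr × Rr → 1 RR, 2 Rr, 1 rr → 3 R_ : 1 rr (out of 4)
P gene: PP × pp → 4 Pp → 4 P_ (out of 4)
Genotype classes (out of 4 × 4 = 16): R_P_ = 3×4 = 12; rrP_ = 1×4 = 4
Apply the phenotype rules: R_P_ (12) → walnut; rrP_ (4) → pea
Phenotype counts (out of 16): 12 walnut, 4 pea
walnut: 12 out of 16 → fraction 3/4
Expected count = 3/4 × 1296 = 972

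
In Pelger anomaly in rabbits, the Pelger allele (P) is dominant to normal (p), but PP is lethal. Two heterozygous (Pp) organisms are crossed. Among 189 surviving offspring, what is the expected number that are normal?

Cross: Pp × Pp
Punnett square offspring (before lethality): 1 PP, 2 Pp, 1 pp
The PP genotype is lethal (embryos die); surviving offspring: 2 Pp, 1 pp
normal: 1 out of 3 → fraction 1/3
Expected count = 1/3 × 189 = 63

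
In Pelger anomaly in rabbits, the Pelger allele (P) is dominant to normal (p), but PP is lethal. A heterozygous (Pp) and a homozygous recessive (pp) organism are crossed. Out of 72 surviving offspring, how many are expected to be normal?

Cross: Pp × pp
Punnett square offspring (before lethality): 2 Pp, 2 pp
No PP offspring are produced in this cross.
normal: 2 out of 4 → fraction 1/2
Expected count = 1/2 × 72 = 36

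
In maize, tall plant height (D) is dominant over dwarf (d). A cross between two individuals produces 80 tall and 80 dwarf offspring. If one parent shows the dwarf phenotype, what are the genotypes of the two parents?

Observed offspring: 80 tall, 80 dwarf
The observed ratio simplifies to 1:1. One parent shows dwarf, so its genotype must be dd. A 1:1 offspring split requires the other parent to be heterozygous (Dd).
Parent genotypes: dd × Dd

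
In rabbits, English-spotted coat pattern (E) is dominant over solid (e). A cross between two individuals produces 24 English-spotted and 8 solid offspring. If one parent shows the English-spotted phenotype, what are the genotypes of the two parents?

Observed offspring: 24 English-spotted, 8 solid
The observed ratio simplifies to 3:1. Solid (ee) offspring appear, so each parent must contribute one e allele. The parent stated to show English-spotted carries E, so it is Ee. The other parent is then either Ee or ee: Ee × ee would give a 1:1 split, whereas Ee × Ee gives 3:1 — matching the data. So both parents are heterozygous (Ee × Ee).
Parent genotypes: Ee × Ee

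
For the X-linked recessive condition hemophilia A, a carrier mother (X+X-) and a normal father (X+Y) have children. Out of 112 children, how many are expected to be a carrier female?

Cross: X+X- × X+Y
Offspring: 1 X+X+, 1 X+Y, 1 X+X-, 1 X-Y
Probability of a carrier female: 1/4
Expected count = 1/4 × 112 = 28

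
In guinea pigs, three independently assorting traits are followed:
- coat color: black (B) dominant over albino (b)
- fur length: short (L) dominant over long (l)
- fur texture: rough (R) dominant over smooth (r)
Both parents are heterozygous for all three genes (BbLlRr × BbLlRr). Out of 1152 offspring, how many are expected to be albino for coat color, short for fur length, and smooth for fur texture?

Trihybrid cross: BbLlRr × BbLlRr
Each trait segregates independently with a 3:1 phenotypic ratio, so each gene contributes 3/4 (dominant) or 1/4 (recessive).
Target: albino (coat color), short (fur length), smooth (fur texture)
Probability = product of independent per-trait probabilities
= 1/4 × 3/4 × 1/4 = 3/64
Expected count = 3/64 × 1152 = 54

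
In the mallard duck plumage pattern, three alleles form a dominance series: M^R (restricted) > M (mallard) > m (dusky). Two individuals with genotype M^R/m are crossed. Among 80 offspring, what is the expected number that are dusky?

Cross: M^R/m × M^R/m
Allele dominance: M^R > M > m
Offspring genotypes: 1 M^R/M^R, 2 M^R/m, 1 m/m
Phenotype counts: 3 restricted, 1 dusky
dusky: 1 out of 4 → fraction 1/4
Expected count = 1/4 × 80 = 20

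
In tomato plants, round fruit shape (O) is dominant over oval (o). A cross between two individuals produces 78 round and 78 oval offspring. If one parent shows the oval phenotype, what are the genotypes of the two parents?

Observed offspring: 78 round, 78 oval
The observed ratio simplifies to 1:1. One parent shows oval, so its genotype must be oo. A 1:1 offspring split requires the other parent to be heterozygous (Oo).
Parent genotypes: oo × Oo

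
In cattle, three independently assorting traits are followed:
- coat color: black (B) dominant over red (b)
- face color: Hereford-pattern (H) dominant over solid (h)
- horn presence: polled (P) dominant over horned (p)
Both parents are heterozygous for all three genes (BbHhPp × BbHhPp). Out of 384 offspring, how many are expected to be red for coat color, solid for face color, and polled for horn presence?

Trihybrid cross: BbHhPp × BbHhPp
Each trait segregates independently with a 3:1 phenotypic ratio, so each gene contributes 3/4 (dominant) or 1/4 (recessive).
Target: red (coat color), solid (face color), polled (horn presence)
Probability = product of independent per-trait probabilities
= 1/4 × 1/4 × 3/4 = 3/64
Expected count = 3/64 × 384 = 18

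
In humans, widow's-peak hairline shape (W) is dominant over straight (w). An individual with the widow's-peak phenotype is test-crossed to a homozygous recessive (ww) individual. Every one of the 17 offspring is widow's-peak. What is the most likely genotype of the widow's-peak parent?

Test cross: ? × ww
All offspring are widow's-peak.
If the unknown parent were heterozygous (Ww), about half of 17 offspring would be straight; none are. The unknown parent is most likely homozygous dominant (WW).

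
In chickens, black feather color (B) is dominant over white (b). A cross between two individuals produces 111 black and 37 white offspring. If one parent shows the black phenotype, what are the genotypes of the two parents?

Observed offspring: 111 black, 37 white
The observed ratio simplifies to 3:1. White (bb) offspring appear, so each parent must contribute one b allele. The parent stated to show black carries B, so it is Bb. The other parent is then either Bb or bb: Bb × bb would give a 1:1 split, whereas Bb × Bb gives 3:1 — matching the data. So both parents are heterozygous (Bb × Bb).
Parent genotypes: Bb × Bb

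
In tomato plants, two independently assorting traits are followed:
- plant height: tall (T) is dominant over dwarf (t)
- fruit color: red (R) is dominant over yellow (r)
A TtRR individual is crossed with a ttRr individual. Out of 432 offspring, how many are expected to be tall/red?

Dihybrid cross TtRR × ttRr — consider each gene separately:
plant height: Tt × tt → 2 Tt, 2 tt → 2 T_ : 2 tt (out of 4)
fruit color: RR × Rr → 2 RR, 2 Rr → 4 R_ (out of 4)
Combine (counts out of 4 × 4 = 16): tall/red (T_R_) = 2×4 = 8; dwarf/red (ttR_) = 2×4 = 8
Phenotype counts (out of 16): 8 tall/red, 8 dwarf/red
tall/red: 8 out of 16 → fraction 1/2
Expected count = 1/2 × 432 = 216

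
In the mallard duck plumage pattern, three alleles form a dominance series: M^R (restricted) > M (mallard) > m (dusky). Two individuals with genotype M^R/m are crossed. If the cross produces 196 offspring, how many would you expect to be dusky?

Cross: M^R/m × M^R/m
Allele dominance: M^R > M > m
Offspring genotypes: 1 M^R/M^R, 2 M^R/m, 1 m/m
Phenotype counts: 3 restricted, 1 dusky
dusky: 1 out of 4 → fraction 1/4
Expected count = 1/4 × 196 = 49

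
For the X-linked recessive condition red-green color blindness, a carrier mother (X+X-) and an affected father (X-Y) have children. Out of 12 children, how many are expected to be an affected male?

Cross: X+X- × X-Y
Offspring: 1 X+X-, 1 X+Y, 1 X-X-, 1 X-Y
Probability of an affected male: 1/4
Expected count = 1/4 × 12 = 3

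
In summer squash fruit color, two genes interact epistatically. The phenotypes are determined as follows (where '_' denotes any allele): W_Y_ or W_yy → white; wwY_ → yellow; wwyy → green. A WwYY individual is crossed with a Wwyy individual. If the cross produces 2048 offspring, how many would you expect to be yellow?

Cross: WwYY × Wwyy — consider each gene separately:
W gene: Ww × Ww → 1 WW, 2 Ww, 1 ww → 3 W_ : 1 ww (out of 4)
Y gene: YY × yy → 4 Yy → 4 Y_ (out of 4)
Genotype classes (out of 4 × 4 = 16): W_Y_ = 3×4 = 12; wwY_ = 1×4 = 4
Apply the phenotype rules: W_Y_ (12) → white; wwY_ (4) → yellow
Phenotype counts (out of 16): 12 white, 4 yellow
yellow: 4 out of 16 → fraction 1/4
Expected count = 1/4 × 2048 = 512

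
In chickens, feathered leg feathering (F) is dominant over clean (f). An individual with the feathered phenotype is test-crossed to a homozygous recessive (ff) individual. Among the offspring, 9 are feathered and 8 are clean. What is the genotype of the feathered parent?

Test cross: ? × ff
Offspring: 9 feathered, 8 clean — approximately 1:1.
A 1:1 ratio in a test cross indicates the unknown parent is heterozygous (Ff).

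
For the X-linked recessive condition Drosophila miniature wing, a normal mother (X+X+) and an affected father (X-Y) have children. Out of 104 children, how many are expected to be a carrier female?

Cross: X+X+ × X-Y
Offspring: 2 X+X-, 2 X+Y
Probability of a carrier female: 2/4 = 1/2
Expected count = 1/2 × 104 = 52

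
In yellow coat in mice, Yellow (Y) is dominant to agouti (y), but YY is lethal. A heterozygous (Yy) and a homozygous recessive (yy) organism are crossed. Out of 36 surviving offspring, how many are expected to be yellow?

Cross: Yy × yy
Punnett square offspring (before lethality): 2 Yy, 2 yy
No YY offspring are produced in this cross.
yellow: 2 out of 4 → fraction 1/2
Expected count = 1/2 × 36 = 18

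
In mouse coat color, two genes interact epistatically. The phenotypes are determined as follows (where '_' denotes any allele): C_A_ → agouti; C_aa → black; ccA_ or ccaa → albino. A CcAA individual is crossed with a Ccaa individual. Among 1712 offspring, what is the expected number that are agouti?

Cross: CcAA × Ccaa — consider each gene separately:
C gene: Cc × Cc → 1 CC, 2 Cc, 1 cc → 3 C_ : 1 cc (out of 4)
A gene: AA × aa → 4 Aa → 4 A_ (out of 4)
Genotype classes (out of 4 × 4 = 16): C_A_ = 3×4 = 12; ccA_ = 1×4 = 4
Apply the phenotype rules: C_A_ (12) → agouti; ccA_ (4) → albino
Phenotype counts (out of 16): 12 agouti, 4 albino
agouti: 12 out of 16 → fraction 3/4
Expected count = 3/4 × 1712 = 1284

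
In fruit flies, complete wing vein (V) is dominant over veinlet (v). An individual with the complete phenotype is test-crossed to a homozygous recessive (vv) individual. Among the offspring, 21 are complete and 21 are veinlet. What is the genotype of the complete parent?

Test cross: ? × vv
Offspring: 21 complete, 21 veinlet — approximately 1:1.
A 1:1 ratio in a test cross indicates the unknown parent is heterozygous (Vv).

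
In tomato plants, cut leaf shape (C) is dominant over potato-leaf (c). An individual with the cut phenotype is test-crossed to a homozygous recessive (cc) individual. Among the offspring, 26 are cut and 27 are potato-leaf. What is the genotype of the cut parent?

Test cross: ? × cc
Offspring: 26 cut, 27 potato-leaf — approximately 1:1.
A 1:1 ratio in a test cross indicates the unknown parent is heterozygous (Cc).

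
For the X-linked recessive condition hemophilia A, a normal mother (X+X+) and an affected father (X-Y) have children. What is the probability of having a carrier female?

Cross: X+X+ × X-Y
Offspring: 2 X+X-, 2 X+Y
Probability of a carrier female: 2/4 = 1/2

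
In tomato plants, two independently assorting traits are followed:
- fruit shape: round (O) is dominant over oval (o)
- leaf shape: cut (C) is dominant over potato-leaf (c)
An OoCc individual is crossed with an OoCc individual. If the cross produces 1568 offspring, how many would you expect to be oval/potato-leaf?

Dihybrid cross OoCc × OoCc — consider each gene separately:
fruit shape: Oo × Oo → 1 OO, 2 Oo, 1 oo → 3 O_ : 1 oo (out of 4)
leaf shape: Cc × Cc → 1 CC, 2 Cc, 1 cc → 3 C_ : 1 cc (out of 4)
Combine (counts out of 4 × 4 = 16): round/cut (O_C_) = 3×3 = 9; round/potato-leaf (O_cc) = 3×1 = 3; oval/cut (ooC_) = 1×3 = 3; oval/potato-leaf (oocc) = 1×1 = 1
Phenotype counts (out of 16): 9 round/cut, 3 round/potato-leaf, 3 oval/cut, 1 oval/potato-leaf
oval/potato-leaf: 1 out of 16 → fraction 1/16
Expected count = 1/16 × 1568 = 98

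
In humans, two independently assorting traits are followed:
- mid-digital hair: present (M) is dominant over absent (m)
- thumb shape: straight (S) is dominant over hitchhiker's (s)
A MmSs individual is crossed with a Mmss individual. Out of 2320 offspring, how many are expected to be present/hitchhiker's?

Dihybrid cross MmSs × Mmss — consider each gene separately:
mid-digital hair: Mm × Mm → 1 MM, 2 Mm, 1 mm → 3 M_ : 1 mm (out of 4)
thumb shape: Ss × ss → 2 Ss, 2 ss → 2 S_ : 2 ss (out of 4)
Combine (counts out of 4 × 4 = 16): present/straight (M_S_) = 3×2 = 6; present/hitchhiker's (M_ss) = 3×2 = 6; absent/straight (mmS_) = 1×2 = 2; absent/hitchhiker's (mmss) = 1×2 = 2
Phenotype counts (out of 16): 6 present/straight, 6 present/hitchhiker's, 2 absent/straight, 2 absent/hitchhiker's
present/hitchhiker's: 6 out of 16 → fraction 3/8
Expected count = 3/8 × 2320 = 870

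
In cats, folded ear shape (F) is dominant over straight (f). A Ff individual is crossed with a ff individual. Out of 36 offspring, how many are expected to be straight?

Punnett square for Ff × ff:
Offspring genotypes: 2 Ff, 2 ff
folded: 2, straight: 2
straight: 2 out of 4 → fraction 1/2
Expected count = 1/2 × 36 = 18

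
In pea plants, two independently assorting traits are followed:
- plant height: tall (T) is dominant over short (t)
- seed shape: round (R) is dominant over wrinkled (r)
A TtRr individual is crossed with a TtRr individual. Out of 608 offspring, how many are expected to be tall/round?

Dihybrid cross TtRr × TtRr — consider each gene separately:
plant height: Tt × Tt → 1 TT, 2 Tt, 1 tt → 3 T_ : 1 tt (out of 4)
seed shape: Rr × Rr → 1 RR, 2 Rr, 1 rr → 3 R_ : 1 rr (out of 4)
Combine (counts out of 4 × 4 = 16): tall/round (T_R_) = 3×3 = 9; tall/wrinkled (T_rr) = 3×1 = 3; short/round (ttR_) = 1×3 = 3; short/wrinkled (ttrr) = 1×1 = 1
Phenotype counts (out of 16): 9 tall/round, 3 tall/wrinkled, 3 short/round, 1 short/wrinkled
tall/round: 9 out of 16 → fraction 9/16
Expected count = 9/16 × 608 = 342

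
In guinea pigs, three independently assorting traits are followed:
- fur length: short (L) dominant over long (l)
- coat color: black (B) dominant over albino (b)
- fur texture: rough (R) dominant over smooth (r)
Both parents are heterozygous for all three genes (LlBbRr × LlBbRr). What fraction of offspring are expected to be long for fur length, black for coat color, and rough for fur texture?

Trihybrid cross: LlBbRr × LlBbRr
Each trait segregates independently with a 3:1 phenotypic ratio, so each gene contributes 3/4 (dominant) or 1/4 (recessive).
Target: long (fur length), black (coat color), rough (fur texture)
Probability = product of independent per-trait probabilities
= 1/4 × 3/4 × 3/4 = 9/64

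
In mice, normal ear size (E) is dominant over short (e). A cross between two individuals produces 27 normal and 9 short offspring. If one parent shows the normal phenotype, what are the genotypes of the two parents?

Observed offspring: 27 normal, 9 short
The observed ratio simplifies to 3:1. Short (ee) offspring appear, so each parent must contribute one e allele. The parent stated to show normal carries E, so it is Ee. The other parent is then either Ee or ee: Ee × ee would give a 1:1 split, whereas Ee × Ee gives 3:1 — matching the data. So both parents are heterozygous (Ee × Ee).
Parent genotypes: Ee × Ee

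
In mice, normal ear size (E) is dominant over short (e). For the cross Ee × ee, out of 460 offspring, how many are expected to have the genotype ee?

Punnett square for Ee × ee:
Offspring genotypes: 2 Ee, 2 ee
Total offspring: 4
Count with target: 2
Probability: 2/4 = 1/2
Expected count = 1/2 × 460 = 230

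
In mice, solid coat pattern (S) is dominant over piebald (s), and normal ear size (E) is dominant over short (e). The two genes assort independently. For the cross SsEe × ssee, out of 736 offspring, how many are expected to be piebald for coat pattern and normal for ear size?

Dihybrid cross SsEe × ssee — consider each gene separately:
coat pattern: Ss × ss → 2 Ss, 2 ss → 2 S_ : 2 ss (out of 4)
ear size: Ee × ee → 2 Ee, 2 ee → 2 E_ : 2 ee (out of 4)
Looking for: piebald (ss) and normal (E_)
P(piebald) = 2/4, P(normal) = 2/4
P(both) = 2/4 × 2/4 = 4/16 = 1/4
Expected count = 1/4 × 736 = 184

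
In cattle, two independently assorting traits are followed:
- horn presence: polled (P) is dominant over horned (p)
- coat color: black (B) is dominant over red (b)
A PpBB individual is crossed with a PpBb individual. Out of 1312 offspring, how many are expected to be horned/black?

Dihybrid cross PpBB × PpBb — consider each gene separately:
horn presence: Pp × Pp → 1 PP, 2 Pp, 1 pp → 3 P_ : 1 pp (out of 4)
coat color: BB × Bb → 2 BB, 2 Bb → 4 B_ (out of 4)
Combine (counts out of 4 × 4 = 16): polled/black (P_B_) = 3×4 = 12; horned/black (ppB_) = 1×4 = 4
Phenotype counts (out of 16): 12 polled/black, 4 horned/black
horned/black: 4 out of 16 → fraction 1/4
Expected count = 1/4 × 1312 = 328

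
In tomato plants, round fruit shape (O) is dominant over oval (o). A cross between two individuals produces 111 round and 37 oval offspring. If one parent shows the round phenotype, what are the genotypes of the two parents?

Observed offspring: 111 round, 37 oval
The observed ratio simplifies to 3:1. Oval (oo) offspring appear, so each parent must contribute one o allele. The parent stated to show round carries O, so it is Oo. The other parent is then either Oo or oo: Oo × oo would give a 1:1 split, whereas Oo × Oo gives 3:1 — matching the data. So both parents are heterozygous (Oo × Oo).
Parent genotypes: Oo × Oo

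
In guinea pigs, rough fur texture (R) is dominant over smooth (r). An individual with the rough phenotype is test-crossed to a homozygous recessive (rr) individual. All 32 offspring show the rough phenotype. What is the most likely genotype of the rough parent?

Test cross: ? × rr
All offspring are rough.
If the unknown parent were heterozygous (Rr), about half of 32 offspring would be smooth; none are. The unknown parent is most likely homozygous dominant (RR).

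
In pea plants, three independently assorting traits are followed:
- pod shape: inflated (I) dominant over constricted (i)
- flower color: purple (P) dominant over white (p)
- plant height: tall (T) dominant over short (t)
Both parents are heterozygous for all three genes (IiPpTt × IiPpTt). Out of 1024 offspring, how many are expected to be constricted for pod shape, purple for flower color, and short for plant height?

Trihybrid cross: IiPpTt × IiPpTt
Each trait segregates independently with a 3:1 phenotypic ratio, so each gene contributes 3/4 (dominant) or 1/4 (recessive).
Target: constricted (pod shape), purple (flower color), short (plant height)
Probability = product of independent per-trait probabilities
= 1/4 × 3/4 × 1/4 = 3/64
Expected count = 3/64 × 1024 = 48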